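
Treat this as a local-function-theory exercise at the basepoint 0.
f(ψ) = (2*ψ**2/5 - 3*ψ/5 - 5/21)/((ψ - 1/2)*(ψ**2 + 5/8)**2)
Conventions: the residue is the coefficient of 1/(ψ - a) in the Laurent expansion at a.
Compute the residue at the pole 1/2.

At the order-1 pole 1/2 set g(ψ) = (ψ - (1/2))*f(ψ) = (2*ψ**2/5 - 3*ψ/5 - 5/21)/(ψ**2 + 5/8)**2.
Simple pole: residue = g(a) at a = 1/2, which is -2944/5145.

The residue is -2944/5145.


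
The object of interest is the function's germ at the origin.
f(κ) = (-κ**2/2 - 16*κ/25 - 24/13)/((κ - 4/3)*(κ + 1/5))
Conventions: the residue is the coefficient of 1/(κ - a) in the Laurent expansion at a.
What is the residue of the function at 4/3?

The residue is -10496/4485.

At the order-1 pole 4/3 set g(κ) = (κ - (4/3))*f(κ) = (-κ**2/2 - 16*κ/25 - 24/13)/(κ + 1/5).
Simple pole: residue = g(a) at a = 4/3, which is -10496/4485.


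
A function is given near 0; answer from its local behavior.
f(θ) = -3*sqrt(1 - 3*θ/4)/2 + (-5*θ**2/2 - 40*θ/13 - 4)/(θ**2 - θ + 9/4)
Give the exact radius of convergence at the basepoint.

Denominator factor (θ**2 - θ + 9/4): discriminant -8, complex-conjugate roots (1/2) + (sqrt(2))*i and (1/2) - (sqrt(2))*i; poles of order 1, moduli 3/2 and 3/2.
Branch term (-3/2)*sqrt(1 - θ/(4/3)): its argument vanishes at θ = 4/3, a square-root branch point, modulus 4/3.
The radius of convergence is the smallest modulus among the singular points: 4/3.

The radius of convergence is 4/3.


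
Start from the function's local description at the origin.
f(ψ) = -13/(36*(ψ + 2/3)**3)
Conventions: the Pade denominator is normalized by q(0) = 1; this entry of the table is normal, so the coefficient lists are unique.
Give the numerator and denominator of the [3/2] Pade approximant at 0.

The Pade approximant has numerator coefficients [-39/32, 351/320, -1053/1280, 1053/2560]; denominator coefficients [1, 18/5, 27/8].

Taylor coefficients needed (expand at 0): a_0 = -39/32, a_1 = 351/64, a_2 = -1053/64, a_3 = 5265/128, a_4 = -47385/512, a_5 = 199017/1024.
Write the denominator as Q(ψ) = 1 + q1*ψ + q2*ψ^2. Requiring Q*f - P = O(ψ^6) with deg P <= 3 kills the coefficients of ψ^4..ψ^5 in Q*f:
  ψ^4: a_4 + q1*a_3 + q2*a_2 = 0, i.e. -47385/512 + (5265/128)*q1 + (-1053/64)*q2 = 0.
  ψ^5: a_5 + q1*a_4 + q2*a_3 = 0, i.e. 199017/1024 + (-47385/512)*q1 + (5265/128)*q2 = 0.
Solving this linear system: q1 = 18/5, q2 = 27/8.
The numerator is Q*f truncated at degree 3: P0 = a_0 = -39/32; P1 = a_1 + q1*a_0 = 351/320; P2 = a_2 + q1*a_1 + q2*a_0 = -1053/1280; P3 = a_3 + q1*a_2 + q2*a_1 = 1053/2560.


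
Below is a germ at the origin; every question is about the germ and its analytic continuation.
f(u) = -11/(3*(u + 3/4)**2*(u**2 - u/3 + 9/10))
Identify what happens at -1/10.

The point is a regular point.

Denominator factors: u + 3/4 = 13/20 at u = -1/10; u**2 - u/3 + 9/10 = 283/300 at u = -1/10 — none vanishes.
So the germ continues analytically to -1/10.


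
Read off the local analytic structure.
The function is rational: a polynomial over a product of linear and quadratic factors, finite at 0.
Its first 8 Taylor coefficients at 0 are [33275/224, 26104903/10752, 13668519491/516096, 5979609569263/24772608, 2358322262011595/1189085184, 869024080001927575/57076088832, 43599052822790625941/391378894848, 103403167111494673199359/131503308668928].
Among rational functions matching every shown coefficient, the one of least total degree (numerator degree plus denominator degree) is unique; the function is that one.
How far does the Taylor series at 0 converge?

No rational of total degree below 6 reproduces all 8 coefficients; solving the [1/5] Pade equations on them gives f(z) = (13*z/35 - 10/7)/((z - 2/11)**3*(z**2 - z/6 + 8/5)), whose expansion matches every shown term.
Denominator factor (z - 2/11)^3: pole of order 3 at 2/11, modulus 2/11.
Denominator factor (z**2 - z/6 + 8/5): discriminant -1147/180, complex-conjugate roots (1/12) + ((1/60)*sqrt(5735))*i and (1/12) - ((1/60)*sqrt(5735))*i; poles of order 1, moduli (2/5)*sqrt(10) and (2/5)*sqrt(10).
The radius of convergence is the smallest modulus among the singular points: 2/11.

The radius of convergence is 2/11.


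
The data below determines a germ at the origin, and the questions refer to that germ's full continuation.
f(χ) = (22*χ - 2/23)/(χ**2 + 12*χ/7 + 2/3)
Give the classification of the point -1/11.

The point is a regular point.

Denominator factors: χ**2 + 12*χ/7 + 2/3 = 1319/2541 at χ = -1/11 — none vanishes.
So the germ continues analytically to -1/11.


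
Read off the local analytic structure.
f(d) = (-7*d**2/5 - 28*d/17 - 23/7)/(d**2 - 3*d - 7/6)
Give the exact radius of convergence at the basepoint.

Denominator factor (d**2 - 3*d - 7/6): discriminant 41/3, real irrational roots 3/2 + (1/6)*sqrt(123) and 3/2 - (1/6)*sqrt(123); poles of order 1, moduli 3/2 + (1/6)*sqrt(123) and -3/2 + (1/6)*sqrt(123).
The radius of convergence is the smallest modulus among the singular points: -3/2 + (1/6)*sqrt(123).

The radius of convergence is -3/2 + (1/6)*sqrt(123).


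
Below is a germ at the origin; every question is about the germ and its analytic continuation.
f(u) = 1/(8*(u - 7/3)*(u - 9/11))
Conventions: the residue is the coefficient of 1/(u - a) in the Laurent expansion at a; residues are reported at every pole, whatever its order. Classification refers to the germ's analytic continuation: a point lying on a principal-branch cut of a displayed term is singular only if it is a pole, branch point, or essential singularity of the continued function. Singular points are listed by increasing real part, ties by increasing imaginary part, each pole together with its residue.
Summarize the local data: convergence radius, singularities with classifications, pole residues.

Denominator factor (u - 9/11): pole of order 1 at 9/11, modulus 9/11.
Denominator factor (u - 7/3): pole of order 1 at 7/3, modulus 7/3.
The radius of convergence is the smallest modulus among the singular points: 9/11.
At the order-1 pole 9/11 set g(u) = (u - (9/11))*f(u) = 1/(8*(u - 7/3)).
Simple pole: residue = g(a) at a = 9/11, which is -33/400.
At the order-1 pole 7/3 set g(u) = (u - (7/3))*f(u) = 1/(8*(u - 9/11)).
Simple pole: residue = g(a) at a = 7/3, which is 33/400.
List the singular points by increasing real part (a conjugate pair: the negative imaginary part first).

Radius of convergence at 0: 9/11.
At 9/11: a pole of order 1; residue -33/400.
At 7/3: a pole of order 1; residue 33/400.


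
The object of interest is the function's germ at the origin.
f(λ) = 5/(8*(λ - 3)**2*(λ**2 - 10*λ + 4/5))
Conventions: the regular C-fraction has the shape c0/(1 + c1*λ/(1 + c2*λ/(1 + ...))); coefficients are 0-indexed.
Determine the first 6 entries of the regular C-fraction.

The regular C-fraction coefficients are [25/288, -79/6, 349/474, -83881/165426, 315210/4182067, -2439510/11156173].

Taylor coefficients (expand at 0): a_0 = 25/288, a_1 = 1975/1728, a_2 = 12275/864, a_3 = 10959425/62208, a_4 = 815330375/373248, a_5 = 210613225/7776.
c0 = a_0 = 25/288. Peel one level at a time: if S = 1 + c*λ/S' with S'(0) = 1, then c is the λ-coefficient of S and S' = c*λ/(S - 1).
S_1 = c0/f = 1 + (-79/6)*λ + (349/36)*λ^2 + ...; c1 = -79/6.
S_2 = c1*λ/(S_1 - 1) = 1 + (349/474)*λ + (83881/224676)*λ^2 + ...; c2 = 349/474.
S_3 = c2*λ/(S_2 - 1) = 1 + (-83881/165426)*λ + (4655/121801)*λ^2 + ...; c3 = -83881/165426.
S_4 = c3*λ/(S_3 - 1) = 1 + (315210/4182067)*λ + (16566300/1005146023)*λ^2 + ...; c4 = 315210/4182067.
S_5 = c4*λ/(S_4 - 1) = 1 + (-2439510/11156173)*λ + ...; c5 = -2439510/11156173.


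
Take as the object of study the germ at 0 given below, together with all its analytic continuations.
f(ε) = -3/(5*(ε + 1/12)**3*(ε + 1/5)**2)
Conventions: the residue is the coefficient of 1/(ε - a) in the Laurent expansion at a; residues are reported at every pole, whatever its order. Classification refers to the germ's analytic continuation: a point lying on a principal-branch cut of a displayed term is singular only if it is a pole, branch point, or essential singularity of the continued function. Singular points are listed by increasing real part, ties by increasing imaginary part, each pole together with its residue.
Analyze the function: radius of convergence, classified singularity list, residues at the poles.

Radius of convergence at 0: 1/12.
At -1/5: a pole of order 2; residue 23328000/2401.
At -1/12: a pole of order 3; residue -23328000/2401.

Denominator factor (ε + 1/12)^3: pole of order 3 at -1/12, modulus 1/12.
Denominator factor (ε + 1/5)^2: pole of order 2 at -1/5, modulus 1/5.
The radius of convergence is the smallest modulus among the singular points: 1/12.
At the order-2 pole -1/5 set g(ε) = (ε - (-1/5))^2*f(ε) = -3/(5*(ε + 1/12)**3).
Order-2 pole: residue = g'(a); g'(-1/5) = 23328000/2401, so the residue is 23328000/2401.
At the order-3 pole -1/12 set g(ε) = (ε - (-1/12))^3*f(ε) = -3/(5*(ε + 1/5)**2).
Order-3 pole: residue = g''(a)/2; g''(-1/12) = -46656000/2401, so the residue is -23328000/2401.
List the singular points by increasing real part (a conjugate pair: the negative imaginary part first).


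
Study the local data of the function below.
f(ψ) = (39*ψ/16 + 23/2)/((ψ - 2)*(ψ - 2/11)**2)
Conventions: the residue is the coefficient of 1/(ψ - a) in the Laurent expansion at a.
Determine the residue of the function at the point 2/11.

The residue is -15851/3200.

At the order-2 pole 2/11 set g(ψ) = (ψ - (2/11))^2*f(ψ) = (39*ψ/16 + 23/2)/(ψ - 2).
Order-2 pole: residue = g'(a); g'(2/11) = -15851/3200, so the residue is -15851/3200.


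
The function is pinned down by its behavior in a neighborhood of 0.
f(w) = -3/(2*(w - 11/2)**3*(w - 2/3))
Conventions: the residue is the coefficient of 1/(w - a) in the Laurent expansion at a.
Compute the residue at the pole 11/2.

At the order-3 pole 11/2 set g(w) = (w - (11/2))^3*f(w) = -3/(2*(w - 2/3)).
Order-3 pole: residue = g''(a)/2; g''(11/2) = -648/24389, so the residue is -324/24389.

The residue is -324/24389.


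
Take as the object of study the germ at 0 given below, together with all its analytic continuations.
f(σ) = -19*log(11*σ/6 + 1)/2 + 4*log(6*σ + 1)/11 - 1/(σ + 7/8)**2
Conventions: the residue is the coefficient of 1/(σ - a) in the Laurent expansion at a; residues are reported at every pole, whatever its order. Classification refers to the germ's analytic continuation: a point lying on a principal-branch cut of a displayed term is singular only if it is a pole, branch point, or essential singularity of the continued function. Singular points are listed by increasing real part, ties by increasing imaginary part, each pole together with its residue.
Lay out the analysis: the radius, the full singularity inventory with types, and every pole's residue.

Radius of convergence at 0: 1/6.
At -7/8: a pole of order 2; residue 0.
At -6/11: a logarithmic branch point.
At -1/6: a logarithmic branch point.

Denominator factor (σ + 7/8)^2: pole of order 2 at -7/8, modulus 7/8.
Branch term (-19/2)*log(1 - σ/(-6/11)): its argument vanishes at σ = -6/11, a logarithmic branch point, modulus 6/11.
Branch term (4/11)*log(1 - σ/(-1/6)): its argument vanishes at σ = -1/6, a logarithmic branch point, modulus 1/6.
The radius of convergence is the smallest modulus among the singular points: 1/6.
The branch terms are analytic at -7/8 and contribute nothing to the residue; only the rational part matters.
At the order-2 pole -7/8 set g(σ) = (σ - (-7/8))^2*(rational part) = -1.
Order-2 pole: residue = g'(a); g'(-7/8) = 0, so the residue is 0.
List the singular points by increasing real part (a conjugate pair: the negative imaginary part first).


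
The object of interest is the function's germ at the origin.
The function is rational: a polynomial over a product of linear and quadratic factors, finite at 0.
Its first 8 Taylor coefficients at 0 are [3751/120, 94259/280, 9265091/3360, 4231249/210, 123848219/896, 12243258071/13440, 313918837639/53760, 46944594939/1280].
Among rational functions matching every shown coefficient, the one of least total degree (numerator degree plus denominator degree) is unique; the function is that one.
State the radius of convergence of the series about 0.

No rational of total degree below 3 reproduces all 8 coefficients; solving the [1/2] Pade equations on them gives f(n) = (31/30 - 5*n/21)/(n - 2/11)**2, whose expansion matches every shown term.
Denominator factor (n - 2/11)^2: pole of order 2 at 2/11, modulus 2/11.
The radius of convergence is the smallest modulus among the singular points: 2/11.

The radius of convergence is 2/11.


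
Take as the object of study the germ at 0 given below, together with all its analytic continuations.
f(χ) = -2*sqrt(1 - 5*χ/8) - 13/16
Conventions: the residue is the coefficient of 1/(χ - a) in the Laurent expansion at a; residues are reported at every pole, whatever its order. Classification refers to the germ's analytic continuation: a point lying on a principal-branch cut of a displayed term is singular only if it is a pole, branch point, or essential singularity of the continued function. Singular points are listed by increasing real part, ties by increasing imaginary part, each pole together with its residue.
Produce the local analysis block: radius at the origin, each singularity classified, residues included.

Branch term (-2)*sqrt(1 - χ/(8/5)): its argument vanishes at χ = 8/5, a square-root branch point, modulus 8/5.
The radius of convergence is the smallest modulus among the singular points: 8/5.

Radius of convergence at 0: 8/5.
At 8/5: an algebraic (square-root) branch point.


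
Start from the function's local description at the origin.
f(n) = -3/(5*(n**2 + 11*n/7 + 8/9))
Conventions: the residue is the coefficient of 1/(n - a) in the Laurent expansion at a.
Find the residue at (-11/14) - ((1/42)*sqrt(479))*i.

The factor n**2 + 11*n/7 + 8/9 splits as (n - a)(n - a') with a = (-11/14) - ((1/42)*sqrt(479))*i, a' = (-11/14) + ((1/42)*sqrt(479))*i. At the order-1 pole a set g(n) = (n - a)*f(n) = [-3/5] / (n - a').
Simple pole: residue = g(a) at a = (-11/14) - ((1/42)*sqrt(479))*i, which is -((63/2395)*sqrt(479))*i.

The residue is -((63/2395)*sqrt(479))*i.


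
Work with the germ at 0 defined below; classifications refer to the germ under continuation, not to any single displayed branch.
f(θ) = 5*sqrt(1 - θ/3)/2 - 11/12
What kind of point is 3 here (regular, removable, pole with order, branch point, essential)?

The term (5/2)*sqrt(1 - θ/(3)) has argument 1 - 3/(3) = 0 at 3: a square-root (algebraic, two-sheeted) branch point; the remaining terms are analytic or single-valued there.

The point is an algebraic (square-root) branch point.


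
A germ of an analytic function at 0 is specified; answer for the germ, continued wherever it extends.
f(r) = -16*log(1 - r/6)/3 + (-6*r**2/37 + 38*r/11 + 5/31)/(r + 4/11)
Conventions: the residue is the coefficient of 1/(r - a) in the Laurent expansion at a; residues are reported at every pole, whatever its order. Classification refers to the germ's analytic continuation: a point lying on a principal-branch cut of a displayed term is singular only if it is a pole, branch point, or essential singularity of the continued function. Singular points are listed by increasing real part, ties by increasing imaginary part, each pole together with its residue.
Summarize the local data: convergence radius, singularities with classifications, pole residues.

Radius of convergence at 0: 4/11.
At -4/11: a pole of order 1; residue -14085/12617.
At 6: a logarithmic branch point.

Denominator factor (r + 4/11): pole of order 1 at -4/11, modulus 4/11.
Branch term (-16/3)*log(1 - r/(6)): its argument vanishes at r = 6, a logarithmic branch point, modulus 6.
The radius of convergence is the smallest modulus among the singular points: 4/11.
The branch term is analytic at -4/11 and contributes nothing to the residue; only the rational part matters.
At the order-1 pole -4/11 set g(r) = (r - (-4/11))*(rational part) = -6*r**2/37 + 38*r/11 + 5/31.
Simple pole: residue = g(a) at a = -4/11, which is -14085/12617.
List the singular points by increasing real part (a conjugate pair: the negative imaginary part first).


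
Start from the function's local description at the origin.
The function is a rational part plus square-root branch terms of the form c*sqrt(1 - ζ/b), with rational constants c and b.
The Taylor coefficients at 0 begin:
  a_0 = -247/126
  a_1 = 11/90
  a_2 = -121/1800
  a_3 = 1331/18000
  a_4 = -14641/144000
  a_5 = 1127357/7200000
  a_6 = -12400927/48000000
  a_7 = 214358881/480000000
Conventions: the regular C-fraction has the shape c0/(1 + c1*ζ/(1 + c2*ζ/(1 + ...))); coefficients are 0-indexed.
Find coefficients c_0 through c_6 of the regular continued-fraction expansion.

Taylor coefficients (read off): a_0 = -247/126, a_1 = 11/90, a_2 = -121/1800, a_3 = 1331/18000, a_4 = -14641/144000, a_5 = 1127357/7200000, a_6 = -12400927/48000000.
c0 = a_0 = -247/126. Peel one level at a time: if S = 1 + c*ζ/S' with S'(0) = 1, then c is the ζ-coefficient of S and S' = c*ζ/(S - 1).
S_1 = c0/f = 1 + (77/1235)*ζ + (-185493/6100900)*ζ^2 + ...; c1 = 77/1235.
S_2 = c1*ζ/(S_1 - 1) = 1 + (2409/4940)*ζ + (-121/400)*ζ^2 + ...; c2 = 2409/4940.
S_3 = c2*ζ/(S_2 - 1) = 1 + (2717/4380)*ζ + (-5708417/19184400)*ζ^2 + ...; c3 = 2717/4380.
S_4 = c3*ζ/(S_3 - 1) = 1 + (2101/4380)*ζ + (-121/400)*ζ^2 + ...; c4 = 2101/4380.
S_5 = c4*ζ/(S_4 - 1) = 1 + (2409/3820)*ζ + (-4319337/14592400)*ζ^2 + ...; c5 = 2409/3820.
S_6 = c5*ζ/(S_5 - 1) = 1 + (1793/3820)*ζ + ...; c6 = 1793/3820.

The regular C-fraction coefficients are [-247/126, 77/1235, 2409/4940, 2717/4380, 2101/4380, 2409/3820, 1793/3820].


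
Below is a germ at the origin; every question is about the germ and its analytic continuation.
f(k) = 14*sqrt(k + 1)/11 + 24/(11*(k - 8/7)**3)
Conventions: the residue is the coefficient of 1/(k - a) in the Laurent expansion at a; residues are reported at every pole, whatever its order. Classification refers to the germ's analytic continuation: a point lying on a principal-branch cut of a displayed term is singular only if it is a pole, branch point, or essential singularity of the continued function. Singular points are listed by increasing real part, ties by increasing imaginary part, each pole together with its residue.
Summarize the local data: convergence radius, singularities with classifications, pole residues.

Denominator factor (k - 8/7)^3: pole of order 3 at 8/7, modulus 8/7.
Branch term (14/11)*sqrt(1 - k/(-1)): its argument vanishes at k = -1, a square-root branch point, modulus 1.
The radius of convergence is the smallest modulus among the singular points: 1.
The branch term is analytic at 8/7 and contributes nothing to the residue; only the rational part matters.
At the order-3 pole 8/7 set g(k) = (k - (8/7))^3*(rational part) = 24/11.
Order-3 pole: residue = g''(a)/2; g''(8/7) = 0, so the residue is 0.
List the singular points by increasing real part (a conjugate pair: the negative imaginary part first).

Radius of convergence at 0: 1.
At -1: an algebraic (square-root) branch point.
At 8/7: a pole of order 3; residue 0.


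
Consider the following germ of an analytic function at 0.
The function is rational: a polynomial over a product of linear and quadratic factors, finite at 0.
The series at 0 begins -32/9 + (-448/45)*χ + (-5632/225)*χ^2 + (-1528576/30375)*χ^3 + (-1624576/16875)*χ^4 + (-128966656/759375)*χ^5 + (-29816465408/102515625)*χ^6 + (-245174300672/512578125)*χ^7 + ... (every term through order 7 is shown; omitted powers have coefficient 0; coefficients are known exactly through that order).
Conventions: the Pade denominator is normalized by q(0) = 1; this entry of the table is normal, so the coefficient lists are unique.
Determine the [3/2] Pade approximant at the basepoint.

The Pade approximant has numerator coefficients [-32/9, 901376/124353, 276992/124353, 41086976/3357531]; denominator coefficients [1, -334278/69085, 81268/13817].


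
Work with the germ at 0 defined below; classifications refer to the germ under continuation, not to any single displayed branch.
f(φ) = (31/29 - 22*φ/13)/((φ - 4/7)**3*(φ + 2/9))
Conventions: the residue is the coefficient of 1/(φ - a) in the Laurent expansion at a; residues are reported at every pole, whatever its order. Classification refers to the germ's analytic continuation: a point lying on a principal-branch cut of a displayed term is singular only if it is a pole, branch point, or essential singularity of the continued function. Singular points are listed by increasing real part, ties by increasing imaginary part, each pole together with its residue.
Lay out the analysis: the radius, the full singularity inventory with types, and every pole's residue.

Radius of convergence at 0: 2/9.
At -2/9: a pole of order 1; residue -136220049/47125000.
At 4/7: a pole of order 3; residue 136220049/47125000.

Denominator factor (φ + 2/9): pole of order 1 at -2/9, modulus 2/9.
Denominator factor (φ - 4/7)^3: pole of order 3 at 4/7, modulus 4/7.
The radius of convergence is the smallest modulus among the singular points: 2/9.
At the order-1 pole -2/9 set g(φ) = (φ - (-2/9))*f(φ) = (31/29 - 22*φ/13)/(φ - 4/7)**3.
Simple pole: residue = g(a) at a = -2/9, which is -136220049/47125000.
At the order-3 pole 4/7 set g(φ) = (φ - (4/7))^3*f(φ) = (31/29 - 22*φ/13)/(φ + 2/9).
Order-3 pole: residue = g''(a)/2; g''(4/7) = 136220049/23562500, so the residue is 136220049/47125000.
List the singular points by increasing real part (a conjugate pair: the negative imaginary part first).


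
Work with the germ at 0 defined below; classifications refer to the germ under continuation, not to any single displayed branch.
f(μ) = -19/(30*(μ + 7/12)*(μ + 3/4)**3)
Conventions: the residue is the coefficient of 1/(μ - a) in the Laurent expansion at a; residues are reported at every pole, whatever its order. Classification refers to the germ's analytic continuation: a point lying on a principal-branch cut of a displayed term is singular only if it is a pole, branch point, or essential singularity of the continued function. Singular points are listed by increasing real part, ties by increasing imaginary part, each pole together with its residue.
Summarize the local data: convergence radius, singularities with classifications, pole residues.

Radius of convergence at 0: 7/12.
At -3/4: a pole of order 3; residue 684/5.
At -7/12: a pole of order 1; residue -684/5.

Denominator factor (μ + 7/12): pole of order 1 at -7/12, modulus 7/12.
Denominator factor (μ + 3/4)^3: pole of order 3 at -3/4, modulus 3/4.
The radius of convergence is the smallest modulus among the singular points: 7/12.
At the order-3 pole -3/4 set g(μ) = (μ - (-3/4))^3*f(μ) = -19/(30*(μ + 7/12)).
Order-3 pole: residue = g''(a)/2; g''(-3/4) = 1368/5, so the residue is 684/5.
At the order-1 pole -7/12 set g(μ) = (μ - (-7/12))*f(μ) = -19/(30*(μ + 3/4)**3).
Simple pole: residue = g(a) at a = -7/12, which is -684/5.
List the singular points by increasing real part (a conjugate pair: the negative imaginary part first).


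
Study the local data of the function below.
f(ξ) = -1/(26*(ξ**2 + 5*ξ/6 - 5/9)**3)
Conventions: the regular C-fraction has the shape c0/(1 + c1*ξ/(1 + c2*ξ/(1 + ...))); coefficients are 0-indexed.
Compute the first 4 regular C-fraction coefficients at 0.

Taylor coefficients (expand at 0): a_0 = 729/3250, a_1 = 6561/6500, a_2 = 137781/32500, a_3 = 964467/65000.
c0 = a_0 = 729/3250. Peel one level at a time: if S = 1 + c*ξ/S' with S'(0) = 1, then c is the ξ-coefficient of S and S' = c*ξ/(S - 1).
S_1 = c0/f = 1 + (-9/2)*ξ + (27/20)*ξ^2 + ...; c1 = -9/2.
S_2 = c1*ξ/(S_1 - 1) = 1 + (3/10)*ξ + (147/50)*ξ^2 + ...; c2 = 3/10.
S_3 = c2*ξ/(S_2 - 1) = 1 + (-49/5)*ξ + ...; c3 = -49/5.

The regular C-fraction coefficients are [729/3250, -9/2, 3/10, -49/5].


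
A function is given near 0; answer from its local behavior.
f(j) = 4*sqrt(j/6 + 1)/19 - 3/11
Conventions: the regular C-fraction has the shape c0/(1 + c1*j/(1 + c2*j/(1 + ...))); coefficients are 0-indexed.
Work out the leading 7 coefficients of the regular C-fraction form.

The regular C-fraction coefficients are [-13/209, 11/39, -25/104, -13/1800, 163/1800, 25/1304, 251/3912].

Taylor coefficients (expand at 0): a_0 = -13/209, a_1 = 1/57, a_2 = -1/1368, a_3 = 1/16416, a_4 = -5/787968, a_5 = 7/9455616, a_6 = -7/75644928.
c0 = a_0 = -13/209. Peel one level at a time: if S = 1 + c*j/S' with S'(0) = 1, then c is the j-coefficient of S and S' = c*j/(S - 1).
S_1 = c0/f = 1 + (11/39)*j + (275/4056)*j^2 + ...; c1 = 11/39.
S_2 = c1*j/(S_1 - 1) = 1 + (-25/104)*j + (-1/576)*j^2 + ...; c2 = -25/104.
S_3 = c2*j/(S_2 - 1) = 1 + (-13/1800)*j + (2119/3240000)*j^2 + ...; c3 = -13/1800.
S_4 = c3*j/(S_3 - 1) = 1 + (163/1800)*j + (-1/576)*j^2 + ...; c4 = 163/1800.
S_5 = c4*j/(S_4 - 1) = 1 + (25/1304)*j + (-6275/5101248)*j^2 + ...; c5 = 25/1304.
S_6 = c5*j/(S_5 - 1) = 1 + (251/3912)*j + ...; c6 = 251/3912.


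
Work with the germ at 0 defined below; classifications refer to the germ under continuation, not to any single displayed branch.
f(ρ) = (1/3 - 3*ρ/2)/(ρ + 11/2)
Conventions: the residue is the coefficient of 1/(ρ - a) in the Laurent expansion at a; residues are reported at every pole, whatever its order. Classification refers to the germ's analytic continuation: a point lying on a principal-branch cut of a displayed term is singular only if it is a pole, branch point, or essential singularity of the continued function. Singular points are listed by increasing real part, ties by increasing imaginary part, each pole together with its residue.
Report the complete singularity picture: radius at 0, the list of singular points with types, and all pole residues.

Denominator factor (ρ + 11/2): pole of order 1 at -11/2, modulus 11/2.
The radius of convergence is the smallest modulus among the singular points: 11/2.
At the order-1 pole -11/2 set g(ρ) = (ρ - (-11/2))*f(ρ) = 1/3 - 3*ρ/2.
Simple pole: residue = g(a) at a = -11/2, which is 103/12.

Radius of convergence at 0: 11/2.
At -11/2: a pole of order 1; residue 103/12.


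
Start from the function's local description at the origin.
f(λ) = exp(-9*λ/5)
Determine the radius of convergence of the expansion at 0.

The factor exp(-9*λ/5) is entire and contributes no finite singular point.
The polynomial part has no poles.
No finite singular points: the Taylor series at 0 converges everywhere.

The radius of convergence is infinite.


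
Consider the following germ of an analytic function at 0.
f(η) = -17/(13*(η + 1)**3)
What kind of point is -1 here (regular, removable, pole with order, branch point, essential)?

The point is a pole of order 3.

The denominator factor η + 1 vanishes at -1 and appears to the power 3; the numerator there equals -17/13, nonzero, and no other factor vanishes.
Hence a pole whose order is the multiplicity, 3.


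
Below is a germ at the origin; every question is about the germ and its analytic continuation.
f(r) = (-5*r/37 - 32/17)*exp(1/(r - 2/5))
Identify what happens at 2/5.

The point is an essential singularity.

The exponent 1/(r - (2/5)) has a pole at 2/5, so exp(1/(r - (2/5))) takes every nonzero value near it: an essential singularity (not a pole of any order).


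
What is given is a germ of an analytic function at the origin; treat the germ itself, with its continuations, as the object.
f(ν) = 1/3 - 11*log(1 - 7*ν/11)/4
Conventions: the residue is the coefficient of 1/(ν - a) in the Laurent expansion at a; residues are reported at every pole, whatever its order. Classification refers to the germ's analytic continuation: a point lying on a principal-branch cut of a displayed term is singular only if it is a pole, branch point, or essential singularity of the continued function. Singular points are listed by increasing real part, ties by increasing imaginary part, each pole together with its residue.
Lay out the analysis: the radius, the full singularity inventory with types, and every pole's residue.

Branch term (-11/4)*log(1 - ν/(11/7)): its argument vanishes at ν = 11/7, a logarithmic branch point, modulus 11/7.
The radius of convergence is the smallest modulus among the singular points: 11/7.

Radius of convergence at 0: 11/7.
At 11/7: a logarithmic branch point.


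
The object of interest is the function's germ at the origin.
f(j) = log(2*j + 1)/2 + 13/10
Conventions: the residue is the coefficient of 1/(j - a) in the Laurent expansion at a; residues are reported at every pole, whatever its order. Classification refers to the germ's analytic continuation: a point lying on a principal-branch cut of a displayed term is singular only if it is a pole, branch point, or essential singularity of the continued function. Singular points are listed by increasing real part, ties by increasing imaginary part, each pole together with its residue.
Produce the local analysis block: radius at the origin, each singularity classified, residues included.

Branch term (1/2)*log(1 - j/(-1/2)): its argument vanishes at j = -1/2, a logarithmic branch point, modulus 1/2.
The radius of convergence is the smallest modulus among the singular points: 1/2.

Radius of convergence at 0: 1/2.
At -1/2: a logarithmic branch point.


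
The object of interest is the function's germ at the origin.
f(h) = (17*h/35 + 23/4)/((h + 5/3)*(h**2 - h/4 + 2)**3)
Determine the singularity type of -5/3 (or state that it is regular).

The point is a pole of order 1.

The denominator factor h + 5/3 vanishes at -5/3 and appears to the power 1; the numerator there equals 415/84, nonzero, and no other factor vanishes.
Hence a pole whose order is the multiplicity, 1.


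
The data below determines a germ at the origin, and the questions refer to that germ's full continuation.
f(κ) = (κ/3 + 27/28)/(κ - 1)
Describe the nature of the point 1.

The point is a pole of order 1.

The denominator factor κ - 1 vanishes at 1 and appears to the power 1; the numerator there equals 109/84, nonzero, and no other factor vanishes.
Hence a pole whose order is the multiplicity, 1.


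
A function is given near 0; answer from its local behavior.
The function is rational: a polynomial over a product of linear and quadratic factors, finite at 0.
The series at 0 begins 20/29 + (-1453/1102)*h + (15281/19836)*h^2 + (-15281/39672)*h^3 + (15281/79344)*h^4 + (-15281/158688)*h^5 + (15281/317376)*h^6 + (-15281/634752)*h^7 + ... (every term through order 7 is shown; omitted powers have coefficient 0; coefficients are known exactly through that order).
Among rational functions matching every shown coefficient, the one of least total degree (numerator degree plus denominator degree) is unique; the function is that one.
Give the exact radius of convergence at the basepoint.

The radius of convergence is 2.

No rational of total degree below 3 reproduces all 8 coefficients; solving the [2/1] Pade equations on them gives f(h) = (2*h**2/9 - 37*h/19 + 40/29)/(h + 2), whose expansion matches every shown term.
Denominator factor (h + 2): pole of order 1 at -2, modulus 2.
The radius of convergence is the smallest modulus among the singular points: 2.


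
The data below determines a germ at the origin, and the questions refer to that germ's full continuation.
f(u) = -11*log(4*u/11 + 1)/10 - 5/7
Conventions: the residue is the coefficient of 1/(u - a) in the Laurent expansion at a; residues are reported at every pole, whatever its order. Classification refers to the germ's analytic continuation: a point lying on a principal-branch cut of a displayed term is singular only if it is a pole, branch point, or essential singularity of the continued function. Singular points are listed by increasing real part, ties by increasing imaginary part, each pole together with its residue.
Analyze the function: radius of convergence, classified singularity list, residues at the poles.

Radius of convergence at 0: 11/4.
At -11/4: a logarithmic branch point.

Branch term (-11/10)*log(1 - u/(-11/4)): its argument vanishes at u = -11/4, a logarithmic branch point, modulus 11/4.
The radius of convergence is the smallest modulus among the singular points: 11/4.


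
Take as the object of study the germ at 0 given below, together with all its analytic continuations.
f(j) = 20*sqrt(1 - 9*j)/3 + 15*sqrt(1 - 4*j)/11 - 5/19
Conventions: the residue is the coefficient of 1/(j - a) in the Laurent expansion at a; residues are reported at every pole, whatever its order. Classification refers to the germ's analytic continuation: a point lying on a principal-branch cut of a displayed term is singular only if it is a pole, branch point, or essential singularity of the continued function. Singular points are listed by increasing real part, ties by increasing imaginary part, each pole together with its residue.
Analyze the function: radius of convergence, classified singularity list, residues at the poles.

Branch term (15/11)*sqrt(1 - j/(1/4)): its argument vanishes at j = 1/4, a square-root branch point, modulus 1/4.
Branch term (20/3)*sqrt(1 - j/(1/9)): its argument vanishes at j = 1/9, a square-root branch point, modulus 1/9.
The radius of convergence is the smallest modulus among the singular points: 1/9.
List the singular points by increasing real part (a conjugate pair: the negative imaginary part first).

Radius of convergence at 0: 1/9.
At 1/9: an algebraic (square-root) branch point.
At 1/4: an algebraic (square-root) branch point.


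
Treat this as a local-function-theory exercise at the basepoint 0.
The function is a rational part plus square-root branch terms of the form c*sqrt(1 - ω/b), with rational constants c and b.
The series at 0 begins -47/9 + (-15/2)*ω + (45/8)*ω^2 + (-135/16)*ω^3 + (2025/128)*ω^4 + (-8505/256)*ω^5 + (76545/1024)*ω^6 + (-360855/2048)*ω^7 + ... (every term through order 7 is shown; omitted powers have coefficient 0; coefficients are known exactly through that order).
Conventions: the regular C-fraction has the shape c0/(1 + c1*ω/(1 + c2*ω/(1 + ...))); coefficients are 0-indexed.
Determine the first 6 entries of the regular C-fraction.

The regular C-fraction coefficients are [-47/9, -135/94, 411/188, 141/548, 681/548, 411/908].

Taylor coefficients (read off): a_0 = -47/9, a_1 = -15/2, a_2 = 45/8, a_3 = -135/16, a_4 = 2025/128, a_5 = -8505/256.
c0 = a_0 = -47/9. Peel one level at a time: if S = 1 + c*ω/S' with S'(0) = 1, then c is the ω-coefficient of S and S' = c*ω/(S - 1).
S_1 = c0/f = 1 + (-135/94)*ω + (55485/17672)*ω^2 + ...; c1 = -135/94.
S_2 = c1*ω/(S_1 - 1) = 1 + (411/188)*ω + (-9/16)*ω^2 + ...; c2 = 411/188.
S_3 = c2*ω/(S_2 - 1) = 1 + (141/548)*ω + (-96021/300304)*ω^2 + ...; c3 = 141/548.
S_4 = c3*ω/(S_3 - 1) = 1 + (681/548)*ω + (-9/16)*ω^2 + ...; c4 = 681/548.
S_5 = c4*ω/(S_4 - 1) = 1 + (411/908)*ω + ...; c5 = 411/908.


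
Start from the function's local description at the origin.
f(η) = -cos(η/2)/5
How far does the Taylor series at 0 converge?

The factor cos(η/2) is entire and contributes no finite singular point.
The polynomial part has no poles.
No finite singular points: the Taylor series at 0 converges everywhere.

The radius of convergence is infinite.


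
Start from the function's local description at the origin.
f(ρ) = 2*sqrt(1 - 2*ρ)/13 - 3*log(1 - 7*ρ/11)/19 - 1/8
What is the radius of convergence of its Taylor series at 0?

Branch term (2/13)*sqrt(1 - ρ/(1/2)): its argument vanishes at ρ = 1/2, a square-root branch point, modulus 1/2.
Branch term (-3/19)*log(1 - ρ/(11/7)): its argument vanishes at ρ = 11/7, a logarithmic branch point, modulus 11/7.
The radius of convergence is the smallest modulus among the singular points: 1/2.

The radius of convergence is 1/2.


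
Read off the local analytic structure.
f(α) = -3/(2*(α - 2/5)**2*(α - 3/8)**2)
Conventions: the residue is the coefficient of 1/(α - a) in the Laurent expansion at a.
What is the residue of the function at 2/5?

The residue is 192000.

At the order-2 pole 2/5 set g(α) = (α - (2/5))^2*f(α) = -3/(2*(α - 3/8)**2).
Order-2 pole: residue = g'(a); g'(2/5) = 192000, so the residue is 192000.


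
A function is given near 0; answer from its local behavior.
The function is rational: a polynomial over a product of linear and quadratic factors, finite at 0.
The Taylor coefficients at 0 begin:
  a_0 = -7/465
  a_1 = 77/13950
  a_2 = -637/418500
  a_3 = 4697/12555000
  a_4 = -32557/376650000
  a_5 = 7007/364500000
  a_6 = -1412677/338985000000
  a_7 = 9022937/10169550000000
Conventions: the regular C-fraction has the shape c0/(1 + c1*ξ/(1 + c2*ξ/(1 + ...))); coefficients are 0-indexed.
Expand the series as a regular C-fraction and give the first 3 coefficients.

Taylor coefficients (read off): a_0 = -7/465, a_1 = 77/13950, a_2 = -637/418500.
c0 = a_0 = -7/465. Peel one level at a time: if S = 1 + c*ξ/S' with S'(0) = 1, then c is the ξ-coefficient of S and S' = c*ξ/(S - 1).
S_1 = c0/f = 1 + (11/30)*ξ + (1/30)*ξ^2 + ...; c1 = 11/30.
S_2 = c1*ξ/(S_1 - 1) = 1 + (-1/11)*ξ + ...; c2 = -1/11.

The regular C-fraction coefficients are [-7/465, 11/30, -1/11].


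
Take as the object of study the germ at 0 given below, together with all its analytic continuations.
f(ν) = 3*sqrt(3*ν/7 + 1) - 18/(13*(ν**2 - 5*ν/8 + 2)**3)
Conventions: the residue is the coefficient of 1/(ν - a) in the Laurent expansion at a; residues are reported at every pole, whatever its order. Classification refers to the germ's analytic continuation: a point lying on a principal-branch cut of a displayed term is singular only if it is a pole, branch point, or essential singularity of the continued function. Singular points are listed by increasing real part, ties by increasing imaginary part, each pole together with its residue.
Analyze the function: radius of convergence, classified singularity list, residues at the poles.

Radius of convergence at 0: sqrt(2).
At -7/3: an algebraic (square-root) branch point.
At (5/16) - ((1/16)*sqrt(487))*i: a pole of order 3; residue -((3538944/1501516939)*sqrt(487))*i.
At (5/16) + ((1/16)*sqrt(487))*i: a pole of order 3; residue ((3538944/1501516939)*sqrt(487))*i.

Denominator factor (ν**2 - 5*ν/8 + 2)^3: discriminant -487/64, complex-conjugate roots (5/16) + ((1/16)*sqrt(487))*i and (5/16) - ((1/16)*sqrt(487))*i; poles of order 3, moduli sqrt(2) and sqrt(2).
Branch term (3)*sqrt(1 - ν/(-7/3)): its argument vanishes at ν = -7/3, a square-root branch point, modulus 7/3.
The radius of convergence is the smallest modulus among the singular points: sqrt(2).
The branch term is analytic at (5/16) - ((1/16)*sqrt(487))*i and contributes nothing to the residue; only the rational part matters.
The factor ν**2 - 5*ν/8 + 2 splits as (ν - a)(ν - a') with a = (5/16) - ((1/16)*sqrt(487))*i, a' = (5/16) + ((1/16)*sqrt(487))*i. At the order-3 pole a set g(ν) = (ν - a)^3*(rational part) = [-18/13] / (ν - a')^3.
Order-3 pole: residue = g''(a)/2; g''((5/16) - ((1/16)*sqrt(487))*i) = -((7077888/1501516939)*sqrt(487))*i, so the residue is -((3538944/1501516939)*sqrt(487))*i.
The branch term is analytic at (5/16) + ((1/16)*sqrt(487))*i and contributes nothing to the residue; only the rational part matters.
The factor ν**2 - 5*ν/8 + 2 splits as (ν - a)(ν - a') with a = (5/16) + ((1/16)*sqrt(487))*i, a' = (5/16) - ((1/16)*sqrt(487))*i. At the order-3 pole a set g(ν) = (ν - a)^3*(rational part) = [-18/13] / (ν - a')^3.
Order-3 pole: residue = g''(a)/2; g''((5/16) + ((1/16)*sqrt(487))*i) = ((7077888/1501516939)*sqrt(487))*i, so the residue is ((3538944/1501516939)*sqrt(487))*i.
List the singular points by increasing real part (a conjugate pair: the negative imaginary part first).


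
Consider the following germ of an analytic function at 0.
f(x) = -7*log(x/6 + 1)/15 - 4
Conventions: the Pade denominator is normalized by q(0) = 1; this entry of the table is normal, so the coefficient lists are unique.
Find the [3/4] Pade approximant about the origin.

Taylor coefficients needed (expand at 0): a_0 = -4, a_1 = -7/90, a_2 = 7/1080, a_3 = -7/9720, a_4 = 7/77760, a_5 = -7/583200, a_6 = 7/4199040, a_7 = -1/4199040.
Write the denominator as Q(x) = 1 + q1*x + q2*x^2 + q3*x^3 + q4*x^4. Requiring Q*f - P = O(x^8) with deg P <= 3 kills the coefficients of x^4..x^7 in Q*f:
  x^4: a_4 + q1*a_3 + q2*a_2 + q3*a_1 + q4*a_0 = 0, i.e. 7/77760 + (-7/9720)*q1 + (7/1080)*q2 + (-7/90)*q3 + (-4)*q4 = 0.
  x^5: a_5 + q1*a_4 + q2*a_3 + q3*a_2 + q4*a_1 = 0, i.e. -7/583200 + (7/77760)*q1 + (-7/9720)*q2 + (7/1080)*q3 + (-7/90)*q4 = 0.
  x^6: a_6 + q1*a_5 + q2*a_4 + q3*a_3 + q4*a_2 = 0, i.e. 7/4199040 + (-7/583200)*q1 + (7/77760)*q2 + (-7/9720)*q3 + (7/1080)*q4 = 0.
  x^7: a_7 + q1*a_6 + q2*a_5 + q3*a_4 + q4*a_3 = 0, i.e. -1/4199040 + (7/4199040)*q1 + (-7/583200)*q2 + (7/77760)*q3 + (-7/9720)*q4 = 0.
Solving this linear system: q1 = 1021/3598, q2 = 1007/43176, q3 = 193/388584, q4 = -1/2220480.
The numerator is Q*f truncated at degree 3: P0 = a_0 = -4; P1 = a_1 + q1*a_0 = -196373/161910; P2 = a_2 + q1*a_1 + q2*a_0 = -211549/1942920; P3 = a_3 + q1*a_2 + q2*a_1 + q3*a_0 = -11723/4371570.

The Pade approximant has numerator coefficients [-4, -196373/161910, -211549/1942920, -11723/4371570]; denominator coefficients [1, 1021/3598, 1007/43176, 193/388584, -1/2220480].
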